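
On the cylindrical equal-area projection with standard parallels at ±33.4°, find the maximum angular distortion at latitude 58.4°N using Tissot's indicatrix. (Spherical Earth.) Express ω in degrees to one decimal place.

For cylindrical equal-area with standard parallel φ₀, h = cos φ / cos φ₀ and k = cos φ₀ / cos φ, so h·k = 1.
At 58.4°: h = 0.6276, k = 1.593; principal scales a = 1.593, b = 0.6276.
sin(ω/2) = (a − b)/(a + b) = 0.9656/2.221 = 0.4348, so ω = 2 arcsin(0.4348) ≈ 51.5°.

51.5°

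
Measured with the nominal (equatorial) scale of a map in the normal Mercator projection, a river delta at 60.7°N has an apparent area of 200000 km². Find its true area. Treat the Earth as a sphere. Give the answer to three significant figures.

47900 km²

The Mercator projection is conformal; its linear scale factor is the same in every direction and equals sec φ = 1/cos φ.
Areal scale = k² = sec²φ = 1/cos²(60.7°) = 1/0.4894² = 4.175.
True area = apparent / (areal scale) = 200000 / 4.175 ≈ 47900 km².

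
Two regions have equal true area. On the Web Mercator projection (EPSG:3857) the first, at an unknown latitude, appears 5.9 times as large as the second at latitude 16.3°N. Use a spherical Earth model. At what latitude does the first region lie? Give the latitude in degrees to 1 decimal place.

66.7°

For equal true areas on Mercator, apparent areas scale as sec²φ, so the ratio is cos²φ₂ / cos²φ₁.
cos²φ₂ / cos²φ₁ = 5.9  ⇒  cos φ₁ = cos 16.3° / √5.9 = 0.9598/2.429 = 0.3951.
φ₁ = arccos(0.3951) ≈ 66.7°.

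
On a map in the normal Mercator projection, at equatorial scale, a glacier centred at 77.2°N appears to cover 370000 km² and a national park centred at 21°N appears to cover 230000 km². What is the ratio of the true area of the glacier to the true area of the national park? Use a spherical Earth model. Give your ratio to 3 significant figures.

0.0906

Since Mercator area scale is 1/cos²φ, the true area equals the apparent area multiplied by cos²φ.
True area of glacier: 370000 × cos²(77.2°) = 370000 × 0.04908 = 18160 km².
True area of national park: 230000 × cos²(21°) = 230000 × 0.8716 = 200500 km².
Ratio = 18160 / 200500 ≈ 0.0906.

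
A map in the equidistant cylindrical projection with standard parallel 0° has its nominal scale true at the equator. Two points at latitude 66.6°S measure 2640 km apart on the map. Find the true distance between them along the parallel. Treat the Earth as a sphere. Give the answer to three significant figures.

1050 km

In the plate carrée (x = Rλ, y = Rφ), meridians are true-scale (h = 1) and parallels are stretched by k = sec φ.
Along the parallel at 66.6°, map distances are exaggerated by k = sec 66.6° = 2.518.
True distance = 2640 / 2.518 = 2640 × cos 66.6° ≈ 1050 km.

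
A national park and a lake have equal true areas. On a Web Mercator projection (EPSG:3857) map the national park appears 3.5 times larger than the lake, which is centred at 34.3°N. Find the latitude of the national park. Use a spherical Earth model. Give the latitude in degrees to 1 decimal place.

63.8°

On Mercator, (apparent₁)/(apparent₂) = sec²φ₁ / sec²φ₂ when true areas are equal.
cos²φ₂ / cos²φ₁ = 3.5  ⇒  cos φ₁ = cos 34.3° / √3.5 = 0.8261/1.871 = 0.4416.
φ₁ = arccos(0.4416) ≈ 63.8°.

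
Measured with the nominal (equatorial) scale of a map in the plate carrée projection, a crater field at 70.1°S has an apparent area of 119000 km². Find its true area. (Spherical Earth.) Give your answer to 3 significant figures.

40500 km²

For the equirectangular projection with φ₀ = 0 (plate carrée), h = 1 along meridians and k = sec φ along parallels.
Areal scale = h·k = 1 × sec φ; at 70.1°, h = 1.000, k = 2.938, so h·k = 2.938.
True area = apparent / (areal scale) = 119000 / 2.938 ≈ 40500 km².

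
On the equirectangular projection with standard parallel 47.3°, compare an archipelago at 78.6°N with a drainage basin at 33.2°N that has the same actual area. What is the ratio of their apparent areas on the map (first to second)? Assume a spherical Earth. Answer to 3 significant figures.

The equidistant cylindrical projection with φ₀ = 47.3° has h = 1 (meridians true) and k = cos φ₀ / cos φ along parallels.
Areal scale at 78.6°: h·k = 1.000 × 3.431 = 3.431.
Areal scale at 33.2°: h·k = 1.000 × 0.8105 = 0.8105.
Ratio = 3.431/0.8105 ≈ 4.23.

4.23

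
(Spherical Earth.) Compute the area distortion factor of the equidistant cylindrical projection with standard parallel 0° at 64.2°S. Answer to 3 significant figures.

2.30

For the equirectangular projection with φ₀ = 0 (plate carrée), h = 1 along meridians and k = sec φ along parallels.
Areal scale = h·k = 1 × sec φ; at 64.2°, h = 1.000, k = 2.298, so h·k = 2.298.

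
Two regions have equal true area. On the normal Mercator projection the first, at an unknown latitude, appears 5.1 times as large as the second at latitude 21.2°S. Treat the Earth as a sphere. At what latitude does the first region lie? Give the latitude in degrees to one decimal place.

On Mercator, (apparent₁)/(apparent₂) = sec²φ₁ / sec²φ₂ when true areas are equal.
cos²φ₂ / cos²φ₁ = 5.1  ⇒  cos φ₁ = cos 21.2° / √5.1 = 0.9323/2.258 = 0.4128.
φ₁ = arccos(0.4128) ≈ 65.6°.

65.6°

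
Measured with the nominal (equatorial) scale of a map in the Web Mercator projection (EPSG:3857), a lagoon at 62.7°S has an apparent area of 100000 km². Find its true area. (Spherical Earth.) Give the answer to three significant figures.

Mercator is conformal, so the point scale is isotropic: h = k = sec φ = 1/cos φ.
Areal scale = k² = sec²φ = 1/cos²(62.7°) = 1/0.4586² = 4.754.
True area = apparent / (areal scale) = 100000 / 4.754 ≈ 21000 km².

21000 km²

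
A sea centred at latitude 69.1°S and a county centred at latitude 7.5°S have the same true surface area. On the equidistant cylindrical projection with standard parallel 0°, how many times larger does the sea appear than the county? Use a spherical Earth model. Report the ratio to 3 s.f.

2.78

For the equirectangular projection with φ₀ = 0 (plate carrée), h = 1 along meridians and k = sec φ along parallels.
Areal scale at 69.1°: h·k = 1.000 × 2.803 = 2.803.
Areal scale at 7.5°: h·k = 1.000 × 1.009 = 1.009.
Ratio = 2.803/1.009 ≈ 2.78.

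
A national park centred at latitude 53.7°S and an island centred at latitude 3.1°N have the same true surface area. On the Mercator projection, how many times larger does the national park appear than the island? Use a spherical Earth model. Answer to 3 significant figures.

2.84

Mercator is conformal with k = sec φ, so areal scale = k² = sec²φ.
At 53.7°: sec²(53.7°) = 1/0.5920² = 2.853.
At 3.1°: sec²(3.1°) = 1/0.9985² = 1.003.
Ratio = 2.853/1.003 = cos²(3.1°)/cos²(53.7°) ≈ 2.84.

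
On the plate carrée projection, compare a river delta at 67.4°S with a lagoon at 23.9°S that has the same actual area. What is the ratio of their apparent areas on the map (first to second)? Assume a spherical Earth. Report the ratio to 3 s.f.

2.38

For the equirectangular projection with φ₀ = 0 (plate carrée), h = 1 along meridians and k = sec φ along parallels.
Areal scale at 67.4°: h·k = 1.000 × 2.602 = 2.602.
Areal scale at 23.9°: h·k = 1.000 × 1.094 = 1.094.
Ratio = 2.602/1.094 ≈ 2.38.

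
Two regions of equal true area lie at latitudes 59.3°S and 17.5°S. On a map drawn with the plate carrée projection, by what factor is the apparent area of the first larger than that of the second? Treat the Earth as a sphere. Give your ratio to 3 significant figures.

Plate carrée maps x = Rλ, y = Rφ. The meridian scale is h = 1 and the parallel scale is k = 1/cos φ = sec φ.
Areal scale at 59.3°: h·k = 1.000 × 1.959 = 1.959.
Areal scale at 17.5°: h·k = 1.000 × 1.049 = 1.049.
Ratio = 1.959/1.049 ≈ 1.87.

1.87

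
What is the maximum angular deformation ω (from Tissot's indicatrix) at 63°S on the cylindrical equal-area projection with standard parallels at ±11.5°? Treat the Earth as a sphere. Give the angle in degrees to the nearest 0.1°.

80.6°

Cylindrical equal-area (φ₀ = 11.5°): h = cos φ / cos 11.5° along meridians, k = cos 11.5° / cos φ along parallels; h·k = 1.
At 63°: h = 0.4633, k = 2.158; principal scales a = 2.158, b = 0.4633.
sin(ω/2) = (a − b)/(a + b) = 1.695/2.622 = 0.6466, so ω = 2 arcsin(0.6466) ≈ 80.6°.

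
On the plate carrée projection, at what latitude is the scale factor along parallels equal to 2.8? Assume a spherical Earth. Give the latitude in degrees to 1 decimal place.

69.1°

Plate carrée: h = 1, k = sec φ along parallels.
sec φ = 2.8  ⇒  cos φ = 0.3571  ⇒  φ ≈ 69.1°.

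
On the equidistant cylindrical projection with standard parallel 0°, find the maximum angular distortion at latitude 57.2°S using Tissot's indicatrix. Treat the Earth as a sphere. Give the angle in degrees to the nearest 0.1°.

34.6°

In the plate carrée (x = Rλ, y = Rφ), meridians are true-scale (h = 1) and parallels are stretched by k = sec φ.
At 57.2°: h = 1.000, k = 1.846; principal scales a = 1.846, b = 1.000.
sin(ω/2) = (a − b)/(a + b) = 0.8460/2.846 = 0.2973, so ω = 2 arcsin(0.2973) ≈ 34.6°.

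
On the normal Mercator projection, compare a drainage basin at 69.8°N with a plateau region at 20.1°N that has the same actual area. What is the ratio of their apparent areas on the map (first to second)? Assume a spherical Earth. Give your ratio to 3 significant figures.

Mercator areal scale is sec²φ.
At 69.8°: sec²(69.8°) = 1/0.3453² = 8.387.
At 20.1°: sec²(20.1°) = 1/0.9391² = 1.134.
Ratio = 8.387/1.134 = cos²(20.1°)/cos²(69.8°) ≈ 7.40.

7.40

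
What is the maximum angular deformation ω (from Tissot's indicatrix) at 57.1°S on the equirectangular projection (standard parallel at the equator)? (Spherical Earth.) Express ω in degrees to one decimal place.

34.4°

Plate carrée maps x = Rλ, y = Rφ. The meridian scale is h = 1 and the parallel scale is k = 1/cos φ = sec φ.
At 57.1°: h = 1.000, k = 1.841; principal scales a = 1.841, b = 1.000.
sin(ω/2) = (a − b)/(a + b) = 0.8410/2.841 = 0.2960, so ω = 2 arcsin(0.2960) ≈ 34.4°.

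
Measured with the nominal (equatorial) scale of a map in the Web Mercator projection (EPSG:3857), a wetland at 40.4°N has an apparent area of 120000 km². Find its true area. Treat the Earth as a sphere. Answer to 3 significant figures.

69600 km²

For Mercator, h = k = sec φ (a conformal cylindrical projection has a single point scale, 1/cos φ).
Areal scale = k² = sec²φ = 1/cos²(40.4°) = 1/0.7615² = 1.724.
True area = apparent / (areal scale) = 120000 / 1.724 ≈ 69600 km².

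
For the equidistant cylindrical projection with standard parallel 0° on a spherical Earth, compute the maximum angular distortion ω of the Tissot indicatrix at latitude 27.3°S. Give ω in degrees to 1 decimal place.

6.8°

For the equirectangular projection with φ₀ = 0 (plate carrée), h = 1 along meridians and k = sec φ along parallels.
At 27.3°: h = 1.000, k = 1.125; principal scales a = 1.125, b = 1.000.
sin(ω/2) = (a − b)/(a + b) = 0.1253/2.125 = 0.05898, so ω = 2 arcsin(0.05898) ≈ 6.8°.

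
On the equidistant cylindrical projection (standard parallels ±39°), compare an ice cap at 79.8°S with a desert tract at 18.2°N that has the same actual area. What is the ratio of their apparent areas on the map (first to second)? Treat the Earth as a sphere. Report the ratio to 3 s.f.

In the equirectangular projection with standard parallel φ₀ = 39° (x = Rλ cos φ₀, y = Rφ), meridians are true-scale (h = 1) and the parallel scale is k = cos φ₀ / cos φ.
Areal scale at 79.8°: h·k = 1.000 × 4.389 = 4.389.
Areal scale at 18.2°: h·k = 1.000 × 0.8181 = 0.8181.
Ratio = 4.389/0.8181 ≈ 5.36.

5.36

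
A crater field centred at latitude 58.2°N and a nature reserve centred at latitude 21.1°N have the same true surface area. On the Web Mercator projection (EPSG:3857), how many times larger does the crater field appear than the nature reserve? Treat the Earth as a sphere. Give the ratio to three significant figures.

Mercator is conformal with k = sec φ, so areal scale = k² = sec²φ.
At 58.2°: sec²(58.2°) = 1/0.5270² = 3.601.
At 21.1°: sec²(21.1°) = 1/0.9330² = 1.149.
Ratio = 3.601/1.149 = cos²(21.1°)/cos²(58.2°) ≈ 3.13.

3.13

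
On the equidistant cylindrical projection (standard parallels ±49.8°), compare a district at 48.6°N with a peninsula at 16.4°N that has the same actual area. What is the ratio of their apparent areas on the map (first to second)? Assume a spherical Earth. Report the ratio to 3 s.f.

In the equirectangular projection with standard parallel φ₀ = 49.8° (x = Rλ cos φ₀, y = Rφ), meridians are true-scale (h = 1) and the parallel scale is k = cos φ₀ / cos φ.
Areal scale at 48.6°: h·k = 1.000 × 0.9760 = 0.9760.
Areal scale at 16.4°: h·k = 1.000 × 0.6728 = 0.6728.
Ratio = 0.9760/0.6728 ≈ 1.45.

1.45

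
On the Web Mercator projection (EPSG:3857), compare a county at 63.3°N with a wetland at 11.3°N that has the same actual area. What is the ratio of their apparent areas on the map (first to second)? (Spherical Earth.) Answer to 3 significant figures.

4.76

On Mercator, area is exaggerated by sec²φ = 1/cos²φ.
At 63.3°: sec²(63.3°) = 1/0.4493² = 4.953.
At 11.3°: sec²(11.3°) = 1/0.9806² = 1.040.
Ratio = 4.953/1.040 = cos²(11.3°)/cos²(63.3°) ≈ 4.76.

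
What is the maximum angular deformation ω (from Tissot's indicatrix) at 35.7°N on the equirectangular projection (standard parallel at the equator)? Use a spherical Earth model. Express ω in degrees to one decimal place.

Plate carrée maps x = Rλ, y = Rφ. The meridian scale is h = 1 and the parallel scale is k = 1/cos φ = sec φ.
At 35.7°: h = 1.000, k = 1.231; principal scales a = 1.231, b = 1.000.
sin(ω/2) = (a − b)/(a + b) = 0.2314/2.231 = 0.1037, so ω = 2 arcsin(0.1037) ≈ 11.9°.

11.9°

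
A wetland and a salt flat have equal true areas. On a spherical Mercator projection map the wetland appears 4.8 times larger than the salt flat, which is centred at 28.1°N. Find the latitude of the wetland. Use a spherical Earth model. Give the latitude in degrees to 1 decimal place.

Mercator areal scale is sec²φ, so apparent-area ratio = sec²φ₁ / sec²φ₂ = cos²φ₂ / cos²φ₁.
cos²φ₂ / cos²φ₁ = 4.8  ⇒  cos φ₁ = cos 28.1° / √4.8 = 0.8821/2.191 = 0.4026.
φ₁ = arccos(0.4026) ≈ 66.3°.

66.3°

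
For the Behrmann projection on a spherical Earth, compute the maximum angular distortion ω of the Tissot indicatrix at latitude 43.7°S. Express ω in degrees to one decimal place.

20.6°

Behrmann is a cylindrical equal-area projection with standard parallels at ±30°. Cylindrical equal-area (φ₀ = 30°): h = cos φ / cos 30° along meridians, k = cos 30° / cos φ along parallels; h·k = 1.
At 43.7°: h = 0.8348, k = 1.198; principal scales a = 1.198, b = 0.8348.
sin(ω/2) = (a − b)/(a + b) = 0.3631/2.033 = 0.1786, so ω = 2 arcsin(0.1786) ≈ 20.6°.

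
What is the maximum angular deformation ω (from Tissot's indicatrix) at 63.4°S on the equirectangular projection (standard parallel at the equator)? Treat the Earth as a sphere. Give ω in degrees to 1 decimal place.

Plate carrée maps x = Rλ, y = Rφ. The meridian scale is h = 1 and the parallel scale is k = 1/cos φ = sec φ.
At 63.4°: h = 1.000, k = 2.233; principal scales a = 2.233, b = 1.000.
sin(ω/2) = (a − b)/(a + b) = 1.233/3.233 = 0.3814, so ω = 2 arcsin(0.3814) ≈ 44.8°.

44.8°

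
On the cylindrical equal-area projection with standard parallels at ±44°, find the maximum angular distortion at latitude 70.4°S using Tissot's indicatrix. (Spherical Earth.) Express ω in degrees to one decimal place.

80.0°

For cylindrical equal-area with standard parallel φ₀, h = cos φ / cos φ₀ and k = cos φ₀ / cos φ, so h·k = 1.
At 70.4°: h = 0.4663, k = 2.144; principal scales a = 2.144, b = 0.4663.
sin(ω/2) = (a − b)/(a + b) = 1.678/2.611 = 0.6428, so ω = 2 arcsin(0.6428) ≈ 80.0°.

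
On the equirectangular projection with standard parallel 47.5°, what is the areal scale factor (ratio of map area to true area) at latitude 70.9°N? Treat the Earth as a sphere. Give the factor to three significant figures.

The equidistant cylindrical projection with φ₀ = 47.5° has h = 1 (meridians true) and k = cos φ₀ / cos φ along parallels.
Areal scale = h·k = 1 × cos φ₀ / cos φ; at 70.9°, h = 1.000, k = 2.065, so h·k = 2.065.

2.06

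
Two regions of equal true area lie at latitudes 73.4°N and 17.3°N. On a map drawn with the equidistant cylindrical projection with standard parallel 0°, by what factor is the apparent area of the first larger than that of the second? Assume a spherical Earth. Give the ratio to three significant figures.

3.34

Plate carrée maps x = Rλ, y = Rφ. The meridian scale is h = 1 and the parallel scale is k = 1/cos φ = sec φ.
Areal scale at 73.4°: h·k = 1.000 × 3.500 = 3.500.
Areal scale at 17.3°: h·k = 1.000 × 1.047 = 1.047.
Ratio = 3.500/1.047 ≈ 3.34.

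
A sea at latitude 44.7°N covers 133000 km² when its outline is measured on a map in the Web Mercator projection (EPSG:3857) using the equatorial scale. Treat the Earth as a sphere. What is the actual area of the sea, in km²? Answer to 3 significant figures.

Mercator is conformal, so the point scale is isotropic: h = k = sec φ = 1/cos φ.
Areal scale = k² = sec²φ = 1/cos²(44.7°) = 1/0.7108² = 1.979.
True area = apparent / (areal scale) = 133000 / 1.979 ≈ 67200 km².

67200 km²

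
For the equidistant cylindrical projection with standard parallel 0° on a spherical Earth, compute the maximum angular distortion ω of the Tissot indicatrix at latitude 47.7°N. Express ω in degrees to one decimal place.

For the equirectangular projection with φ₀ = 0 (plate carrée), h = 1 along meridians and k = sec φ along parallels.
At 47.7°: h = 1.000, k = 1.486; principal scales a = 1.486, b = 1.000.
sin(ω/2) = (a − b)/(a + b) = 0.4859/2.486 = 0.1954, so ω = 2 arcsin(0.1954) ≈ 22.5°.

22.5°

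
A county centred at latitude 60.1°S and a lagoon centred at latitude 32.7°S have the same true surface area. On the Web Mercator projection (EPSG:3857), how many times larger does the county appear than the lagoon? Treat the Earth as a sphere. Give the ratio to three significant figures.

On Mercator, area is exaggerated by sec²φ = 1/cos²φ.
At 60.1°: sec²(60.1°) = 1/0.4985² = 4.024.
At 32.7°: sec²(32.7°) = 1/0.8415² = 1.412.
Ratio = 4.024/1.412 = cos²(32.7°)/cos²(60.1°) ≈ 2.85.

2.85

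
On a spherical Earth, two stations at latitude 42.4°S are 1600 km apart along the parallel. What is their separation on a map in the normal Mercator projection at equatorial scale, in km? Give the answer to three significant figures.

2170 km

For Mercator, h = k = sec φ (a conformal cylindrical projection has a single point scale, 1/cos φ).
Along the parallel, k = sec 42.4° = 1/0.7385 = 1.354.
Map distance = 1600 × 1.354 ≈ 2170 km.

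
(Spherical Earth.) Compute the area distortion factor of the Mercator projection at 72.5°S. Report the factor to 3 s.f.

11.1

Mercator is conformal, so the point scale is isotropic: h = k = sec φ = 1/cos φ.
Areal scale = k² = sec²φ = 1/cos²(72.5°) = 1/0.3007² = 11.06.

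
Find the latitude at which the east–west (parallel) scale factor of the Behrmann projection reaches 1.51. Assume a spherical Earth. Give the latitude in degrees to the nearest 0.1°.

55.0°

The Behrmann projection is cylindrical equal-area with φ₀ = 30°. A cylindrical equal-area projection with standard parallel φ₀ has meridian scale h = cos φ / cos φ₀ and parallel scale k = cos φ₀ / cos φ (so areas are preserved, h·k = 1).
k = cos φ₀ / cos φ = 1.51  ⇒  cos φ = cos 30° / 1.51 = 0.5735.
φ = arccos(0.5735) ≈ 55.0°.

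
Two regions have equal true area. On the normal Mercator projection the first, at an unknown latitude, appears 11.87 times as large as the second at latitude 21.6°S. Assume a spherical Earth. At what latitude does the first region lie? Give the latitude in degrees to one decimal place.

74.3°

For equal true areas on Mercator, apparent areas scale as sec²φ, so the ratio is cos²φ₂ / cos²φ₁.
cos²φ₂ / cos²φ₁ = 11.87  ⇒  cos φ₁ = cos 21.6° / √11.87 = 0.9298/3.445 = 0.2699.
φ₁ = arccos(0.2699) ≈ 74.3°.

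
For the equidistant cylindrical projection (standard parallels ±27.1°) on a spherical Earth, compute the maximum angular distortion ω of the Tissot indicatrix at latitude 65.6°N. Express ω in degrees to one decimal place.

42.9°

The equidistant cylindrical projection with φ₀ = 27.1° has h = 1 (meridians true) and k = cos φ₀ / cos φ along parallels.
At 65.6°: h = 1.000, k = 2.155; principal scales a = 2.155, b = 1.000.
sin(ω/2) = (a − b)/(a + b) = 1.155/3.155 = 0.3661, so ω = 2 arcsin(0.3661) ≈ 42.9°.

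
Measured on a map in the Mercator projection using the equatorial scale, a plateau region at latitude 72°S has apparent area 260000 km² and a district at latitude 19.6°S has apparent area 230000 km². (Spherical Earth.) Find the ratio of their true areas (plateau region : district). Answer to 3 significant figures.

0.122

Since Mercator area scale is 1/cos²φ, the true area equals the apparent area multiplied by cos²φ.
True area of plateau region: 260000 × cos²(72°) = 260000 × 0.09549 = 24830 km².
True area of district: 230000 × cos²(19.6°) = 230000 × 0.8875 = 204100 km².
Ratio = 24830 / 204100 ≈ 0.122.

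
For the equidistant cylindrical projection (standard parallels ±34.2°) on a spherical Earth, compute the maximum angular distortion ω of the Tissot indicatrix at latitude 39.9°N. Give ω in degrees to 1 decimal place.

The equidistant cylindrical projection with φ₀ = 34.2° has h = 1 (meridians true) and k = cos φ₀ / cos φ along parallels.
At 39.9°: h = 1.000, k = 1.078; principal scales a = 1.078, b = 1.000.
sin(ω/2) = (a − b)/(a + b) = 0.07810/2.078 = 0.03758, so ω = 2 arcsin(0.03758) ≈ 4.3°.

4.3°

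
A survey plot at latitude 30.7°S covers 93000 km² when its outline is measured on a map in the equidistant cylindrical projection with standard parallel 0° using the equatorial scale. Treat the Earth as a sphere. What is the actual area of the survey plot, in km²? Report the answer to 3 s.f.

80000 km²

Plate carrée maps x = Rλ, y = Rφ. The meridian scale is h = 1 and the parallel scale is k = 1/cos φ = sec φ.
Areal scale = h·k = 1 × sec φ; at 30.7°, h = 1.000, k = 1.163, so h·k = 1.163.
True area = apparent / (areal scale) = 93000 / 1.163 ≈ 80000 km².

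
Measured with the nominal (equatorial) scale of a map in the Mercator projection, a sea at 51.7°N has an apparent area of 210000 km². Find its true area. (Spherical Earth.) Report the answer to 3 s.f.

80700 km²

The Mercator projection is conformal; its linear scale factor is the same in every direction and equals sec φ = 1/cos φ.
Areal scale = k² = sec²φ = 1/cos²(51.7°) = 1/0.6198² = 2.603.
True area = apparent / (areal scale) = 210000 / 2.603 ≈ 80700 km².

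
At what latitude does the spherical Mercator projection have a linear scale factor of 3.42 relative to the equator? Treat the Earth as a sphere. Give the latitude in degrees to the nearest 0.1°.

73.0°

Mercator scale is k = sec φ = 1/cos φ.
1/cos φ = 3.42  ⇒  cos φ = 0.2924  ⇒  φ = arccos(0.2924) ≈ 73.0°.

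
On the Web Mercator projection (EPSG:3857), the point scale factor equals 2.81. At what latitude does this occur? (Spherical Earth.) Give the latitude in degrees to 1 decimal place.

Mercator scale is k = sec φ = 1/cos φ.
1/cos φ = 2.81  ⇒  cos φ = 0.3559  ⇒  φ = arccos(0.3559) ≈ 69.2°.

69.2°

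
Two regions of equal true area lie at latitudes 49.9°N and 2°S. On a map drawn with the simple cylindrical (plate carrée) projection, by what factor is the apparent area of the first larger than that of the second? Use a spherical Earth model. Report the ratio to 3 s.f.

1.55

Plate carrée maps x = Rλ, y = Rφ. The meridian scale is h = 1 and the parallel scale is k = 1/cos φ = sec φ.
Areal scale at 49.9°: h·k = 1.000 × 1.552 = 1.552.
Areal scale at 2°: h·k = 1.000 × 1.001 = 1.001.
Ratio = 1.552/1.001 ≈ 1.55.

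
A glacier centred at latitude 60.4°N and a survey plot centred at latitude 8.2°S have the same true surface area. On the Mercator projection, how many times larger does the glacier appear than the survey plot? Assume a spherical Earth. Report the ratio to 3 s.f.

4.02

Mercator is conformal with k = sec φ, so areal scale = k² = sec²φ.
At 60.4°: sec²(60.4°) = 1/0.4939² = 4.099.
At 8.2°: sec²(8.2°) = 1/0.9898² = 1.021.
Ratio = 4.099/1.021 = cos²(8.2°)/cos²(60.4°) ≈ 4.02.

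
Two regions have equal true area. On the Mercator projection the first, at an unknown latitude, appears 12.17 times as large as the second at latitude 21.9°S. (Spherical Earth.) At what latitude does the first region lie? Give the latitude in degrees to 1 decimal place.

For equal true areas on Mercator, apparent areas scale as sec²φ, so the ratio is cos²φ₂ / cos²φ₁.
cos²φ₂ / cos²φ₁ = 12.17  ⇒  cos φ₁ = cos 21.9° / √12.17 = 0.9278/3.489 = 0.2660.
φ₁ = arccos(0.2660) ≈ 74.6°.

74.6°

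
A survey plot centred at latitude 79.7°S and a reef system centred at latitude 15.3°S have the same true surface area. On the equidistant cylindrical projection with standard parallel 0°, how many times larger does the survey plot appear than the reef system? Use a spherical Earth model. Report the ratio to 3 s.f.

5.39

For the equirectangular projection with φ₀ = 0 (plate carrée), h = 1 along meridians and k = sec φ along parallels.
Areal scale at 79.7°: h·k = 1.000 × 5.593 = 5.593.
Areal scale at 15.3°: h·k = 1.000 × 1.037 = 1.037.
Ratio = 5.593/1.037 ≈ 5.39.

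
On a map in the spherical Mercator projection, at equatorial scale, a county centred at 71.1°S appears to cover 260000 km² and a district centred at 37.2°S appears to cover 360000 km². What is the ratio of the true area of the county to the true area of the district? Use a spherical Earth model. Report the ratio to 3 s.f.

Mercator's areal exaggeration is sec²φ; hence true area = (apparent area) · cos²φ.
True area of county: 260000 × cos²(71.1°) = 260000 × 0.1049 = 27280 km².
True area of district: 360000 × cos²(37.2°) = 360000 × 0.6345 = 228400 km².
Ratio = 27280 / 228400 ≈ 0.119.

0.119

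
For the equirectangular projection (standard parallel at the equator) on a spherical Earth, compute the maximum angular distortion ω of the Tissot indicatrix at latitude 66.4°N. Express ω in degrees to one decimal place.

50.7°

In the plate carrée (x = Rλ, y = Rφ), meridians are true-scale (h = 1) and parallels are stretched by k = sec φ.
At 66.4°: h = 1.000, k = 2.498; principal scales a = 2.498, b = 1.000.
sin(ω/2) = (a − b)/(a + b) = 1.498/3.498 = 0.4282, so ω = 2 arcsin(0.4282) ≈ 50.7°.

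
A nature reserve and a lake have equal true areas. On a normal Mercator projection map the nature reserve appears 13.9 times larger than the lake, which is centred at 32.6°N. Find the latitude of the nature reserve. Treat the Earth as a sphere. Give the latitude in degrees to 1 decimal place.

For equal true areas on Mercator, apparent areas scale as sec²φ, so the ratio is cos²φ₂ / cos²φ₁.
cos²φ₂ / cos²φ₁ = 13.9  ⇒  cos φ₁ = cos 32.6° / √13.9 = 0.8425/3.728 = 0.2260.
φ₁ = arccos(0.2260) ≈ 76.9°.

76.9°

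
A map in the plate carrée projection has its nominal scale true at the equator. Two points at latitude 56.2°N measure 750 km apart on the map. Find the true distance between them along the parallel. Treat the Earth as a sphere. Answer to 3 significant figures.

Plate carrée maps x = Rλ, y = Rφ. The meridian scale is h = 1 and the parallel scale is k = 1/cos φ = sec φ.
Along the parallel at 56.2°, map distances are exaggerated by k = sec 56.2° = 1.798.
True distance = 750 / 1.798 = 750 × cos 56.2° ≈ 417 km.

417 km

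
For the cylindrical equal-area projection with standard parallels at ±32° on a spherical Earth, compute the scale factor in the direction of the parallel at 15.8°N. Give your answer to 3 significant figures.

For cylindrical equal-area with standard parallel φ₀, h = cos φ / cos φ₀ and k = cos φ₀ / cos φ, so h·k = 1.
k = cos 32° / cos 15.8° = 0.8480/0.9622 = 0.8813.

0.881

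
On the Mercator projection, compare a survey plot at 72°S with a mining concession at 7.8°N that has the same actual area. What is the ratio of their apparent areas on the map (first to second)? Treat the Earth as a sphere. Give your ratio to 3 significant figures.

10.3

Mercator areal scale is sec²φ.
At 72°: sec²(72°) = 1/0.3090² = 10.47.
At 7.8°: sec²(7.8°) = 1/0.9907² = 1.019.
Ratio = 10.47/1.019 = cos²(7.8°)/cos²(72°) ≈ 10.3.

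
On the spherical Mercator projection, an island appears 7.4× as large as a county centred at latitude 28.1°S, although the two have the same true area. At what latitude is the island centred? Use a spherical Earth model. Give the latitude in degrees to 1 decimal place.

For equal true areas on Mercator, apparent areas scale as sec²φ, so the ratio is cos²φ₂ / cos²φ₁.
cos²φ₂ / cos²φ₁ = 7.4  ⇒  cos φ₁ = cos 28.1° / √7.4 = 0.8821/2.720 = 0.3243.
φ₁ = arccos(0.3243) ≈ 71.1°.

71.1°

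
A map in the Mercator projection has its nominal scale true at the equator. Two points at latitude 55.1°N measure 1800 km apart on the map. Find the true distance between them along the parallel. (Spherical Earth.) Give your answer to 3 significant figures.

1030 km

For Mercator, h = k = sec φ (a conformal cylindrical projection has a single point scale, 1/cos φ).
Along the parallel at 55.1°, map distances are exaggerated by k = sec 55.1° = 1.748.
True distance = 1800 / 1.748 = 1800 × cos 55.1° ≈ 1030 km.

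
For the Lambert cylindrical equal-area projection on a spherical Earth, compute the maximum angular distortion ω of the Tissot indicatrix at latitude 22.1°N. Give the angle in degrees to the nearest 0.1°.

8.7°

The Lambert cylindrical equal-area projection is the cylindrical equal-area projection with its standard parallel at the equator (φ₀ = 0). A cylindrical equal-area projection with standard parallel φ₀ has meridian scale h = cos φ / cos φ₀ and parallel scale k = cos φ₀ / cos φ (so areas are preserved, h·k = 1).
At 22.1°: h = 0.9265, k = 1.079; principal scales a = 1.079, b = 0.9265.
sin(ω/2) = (a − b)/(a + b) = 0.1528/2.006 = 0.07616, so ω = 2 arcsin(0.07616) ≈ 8.7°.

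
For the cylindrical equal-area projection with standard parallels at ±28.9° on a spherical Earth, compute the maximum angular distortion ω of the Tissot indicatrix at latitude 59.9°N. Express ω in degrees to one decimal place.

60.8°

A cylindrical equal-area projection with standard parallel φ₀ has meridian scale h = cos φ / cos φ₀ and parallel scale k = cos φ₀ / cos φ (so areas are preserved, h·k = 1).
At 59.9°: h = 0.5729, k = 1.746; principal scales a = 1.746, b = 0.5729.
sin(ω/2) = (a − b)/(a + b) = 1.173/2.319 = 0.5058, so ω = 2 arcsin(0.5058) ≈ 60.8°.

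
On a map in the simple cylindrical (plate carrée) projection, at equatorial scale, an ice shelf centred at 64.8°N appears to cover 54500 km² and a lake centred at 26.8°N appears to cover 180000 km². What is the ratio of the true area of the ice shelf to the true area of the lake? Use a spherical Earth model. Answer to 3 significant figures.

Plate carrée has h = 1 and k = sec φ, giving areal scale sec φ; true area = (apparent area) · cos φ.
True area of ice shelf: 54500 × cos(64.8°) = 54500 × 0.4258 = 23200 km².
True area of lake: 180000 × cos(26.8°) = 180000 × 0.8926 = 160700 km².
Ratio = 23200 / 160700 ≈ 0.144.

0.144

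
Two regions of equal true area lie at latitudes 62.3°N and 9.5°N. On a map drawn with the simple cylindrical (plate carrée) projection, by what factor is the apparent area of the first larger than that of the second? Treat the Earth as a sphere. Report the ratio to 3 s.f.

In the plate carrée (x = Rλ, y = Rφ), meridians are true-scale (h = 1) and parallels are stretched by k = sec φ.
Areal scale at 62.3°: h·k = 1.000 × 2.151 = 2.151.
Areal scale at 9.5°: h·k = 1.000 × 1.014 = 1.014.
Ratio = 2.151/1.014 ≈ 2.12.

2.12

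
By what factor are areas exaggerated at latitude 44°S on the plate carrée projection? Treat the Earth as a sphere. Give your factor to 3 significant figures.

1.39

In the plate carrée (x = Rλ, y = Rφ), meridians are true-scale (h = 1) and parallels are stretched by k = sec φ.
Areal scale = h·k = 1 × sec φ; at 44°, h = 1.000, k = 1.390, so h·k = 1.390.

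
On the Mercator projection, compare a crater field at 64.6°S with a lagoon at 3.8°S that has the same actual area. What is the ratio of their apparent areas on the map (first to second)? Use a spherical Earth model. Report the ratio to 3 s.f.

Mercator is conformal with k = sec φ, so areal scale = k² = sec²φ.
At 64.6°: sec²(64.6°) = 1/0.4289² = 5.435.
At 3.8°: sec²(3.8°) = 1/0.9978² = 1.004.
Ratio = 5.435/1.004 = cos²(3.8°)/cos²(64.6°) ≈ 5.41.

5.41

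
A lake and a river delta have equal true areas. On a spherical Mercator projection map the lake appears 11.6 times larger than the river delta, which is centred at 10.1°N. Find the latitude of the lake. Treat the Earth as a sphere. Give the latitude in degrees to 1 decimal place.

73.2°

Mercator areal scale is sec²φ, so apparent-area ratio = sec²φ₁ / sec²φ₂ = cos²φ₂ / cos²φ₁.
cos²φ₂ / cos²φ₁ = 11.6  ⇒  cos φ₁ = cos 10.1° / √11.6 = 0.9845/3.406 = 0.2891.
φ₁ = arccos(0.2891) ≈ 73.2°.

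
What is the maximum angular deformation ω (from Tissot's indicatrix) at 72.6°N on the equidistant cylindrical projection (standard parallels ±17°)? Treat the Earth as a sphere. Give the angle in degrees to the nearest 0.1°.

63.1°

The equidistant cylindrical projection with φ₀ = 17° has h = 1 (meridians true) and k = cos φ₀ / cos φ along parallels.
At 72.6°: h = 1.000, k = 3.198; principal scales a = 3.198, b = 1.000.
sin(ω/2) = (a − b)/(a + b) = 2.198/4.198 = 0.5236, so ω = 2 arcsin(0.5236) ≈ 63.1°.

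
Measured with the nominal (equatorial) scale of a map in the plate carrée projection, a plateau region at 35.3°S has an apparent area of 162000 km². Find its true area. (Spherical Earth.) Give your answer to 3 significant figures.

132000 km²

For the equirectangular projection with φ₀ = 0 (plate carrée), h = 1 along meridians and k = sec φ along parallels.
Areal scale = h·k = 1 × sec φ; at 35.3°, h = 1.000, k = 1.225, so h·k = 1.225.
True area = apparent / (areal scale) = 162000 / 1.225 ≈ 132000 km².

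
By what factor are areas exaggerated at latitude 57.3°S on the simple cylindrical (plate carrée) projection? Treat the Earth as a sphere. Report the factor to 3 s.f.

1.85

For the equirectangular projection with φ₀ = 0 (plate carrée), h = 1 along meridians and k = sec φ along parallels.
Areal scale = h·k = 1 × sec φ; at 57.3°, h = 1.000, k = 1.851, so h·k = 1.851.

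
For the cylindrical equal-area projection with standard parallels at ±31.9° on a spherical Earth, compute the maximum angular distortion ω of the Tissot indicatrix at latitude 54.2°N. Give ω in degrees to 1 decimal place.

For cylindrical equal-area with standard parallel φ₀, h = cos φ / cos φ₀ and k = cos φ₀ / cos φ, so h·k = 1.
At 54.2°: h = 0.6890, k = 1.451; principal scales a = 1.451, b = 0.6890.
sin(ω/2) = (a − b)/(a + b) = 0.7623/2.140 = 0.3562, so ω = 2 arcsin(0.3562) ≈ 41.7°.

41.7°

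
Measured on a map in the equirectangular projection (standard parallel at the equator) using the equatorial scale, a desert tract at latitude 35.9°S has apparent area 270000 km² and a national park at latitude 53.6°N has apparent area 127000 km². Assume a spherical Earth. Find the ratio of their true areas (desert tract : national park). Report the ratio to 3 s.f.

2.90

Plate carrée has h = 1 and k = sec φ, giving areal scale sec φ; true area = (apparent area) · cos φ.
True area of desert tract: 270000 × cos(35.9°) = 270000 × 0.8100 = 218700 km².
True area of national park: 127000 × cos(53.6°) = 127000 × 0.5934 = 75360 km².
Ratio = 218700 / 75360 ≈ 2.90.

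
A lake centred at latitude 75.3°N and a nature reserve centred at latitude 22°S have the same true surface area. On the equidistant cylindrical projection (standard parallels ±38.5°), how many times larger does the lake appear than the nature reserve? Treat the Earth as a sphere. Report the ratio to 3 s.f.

3.65

In the equirectangular projection with standard parallel φ₀ = 38.5° (x = Rλ cos φ₀, y = Rφ), meridians are true-scale (h = 1) and the parallel scale is k = cos φ₀ / cos φ.
Areal scale at 75.3°: h·k = 1.000 × 3.084 = 3.084.
Areal scale at 22°: h·k = 1.000 × 0.8441 = 0.8441.
Ratio = 3.084/0.8441 ≈ 3.65.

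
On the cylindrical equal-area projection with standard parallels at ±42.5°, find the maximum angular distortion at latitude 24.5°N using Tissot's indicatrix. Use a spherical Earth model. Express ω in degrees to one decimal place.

For cylindrical equal-area with standard parallel φ₀, h = cos φ / cos φ₀ and k = cos φ₀ / cos φ, so h·k = 1.
At 24.5°: h = 1.234, k = 0.8102; principal scales a = 1.234, b = 0.8102.
sin(ω/2) = (a − b)/(a + b) = 0.4240/2.044 = 0.2074, so ω = 2 arcsin(0.2074) ≈ 23.9°.

23.9°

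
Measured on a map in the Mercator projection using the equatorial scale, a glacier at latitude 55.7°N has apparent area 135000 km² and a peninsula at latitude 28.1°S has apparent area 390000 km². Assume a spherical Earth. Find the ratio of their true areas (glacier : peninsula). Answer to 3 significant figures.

Mercator's areal exaggeration is sec²φ; hence true area = (apparent area) · cos²φ.
True area of glacier: 135000 × cos²(55.7°) = 135000 × 0.3176 = 42870 km².
True area of peninsula: 390000 × cos²(28.1°) = 390000 × 0.7781 = 303500 km².
Ratio = 42870 / 303500 ≈ 0.141.

0.141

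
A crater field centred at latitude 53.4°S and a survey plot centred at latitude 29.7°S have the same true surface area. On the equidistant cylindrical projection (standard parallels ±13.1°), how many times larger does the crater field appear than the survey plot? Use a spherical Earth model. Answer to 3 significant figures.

1.46

In the equirectangular projection with standard parallel φ₀ = 13.1° (x = Rλ cos φ₀, y = Rφ), meridians are true-scale (h = 1) and the parallel scale is k = cos φ₀ / cos φ.
Areal scale at 53.4°: h·k = 1.000 × 1.634 = 1.634.
Areal scale at 29.7°: h·k = 1.000 × 1.121 = 1.121.
Ratio = 1.634/1.121 ≈ 1.46.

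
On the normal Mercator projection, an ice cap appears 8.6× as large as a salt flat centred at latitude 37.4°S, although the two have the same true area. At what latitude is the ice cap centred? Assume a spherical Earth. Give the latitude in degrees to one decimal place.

74.3°

For equal true areas on Mercator, apparent areas scale as sec²φ, so the ratio is cos²φ₂ / cos²φ₁.
cos²φ₂ / cos²φ₁ = 8.6  ⇒  cos φ₁ = cos 37.4° / √8.6 = 0.7944/2.933 = 0.2709.
φ₁ = arccos(0.2709) ≈ 74.3°.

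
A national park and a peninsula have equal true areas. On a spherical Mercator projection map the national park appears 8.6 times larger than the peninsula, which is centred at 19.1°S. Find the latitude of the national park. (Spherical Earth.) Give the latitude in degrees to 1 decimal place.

71.2°

For equal true areas on Mercator, apparent areas scale as sec²φ, so the ratio is cos²φ₂ / cos²φ₁.
cos²φ₂ / cos²φ₁ = 8.6  ⇒  cos φ₁ = cos 19.1° / √8.6 = 0.9449/2.933 = 0.3222.
φ₁ = arccos(0.3222) ≈ 71.2°.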